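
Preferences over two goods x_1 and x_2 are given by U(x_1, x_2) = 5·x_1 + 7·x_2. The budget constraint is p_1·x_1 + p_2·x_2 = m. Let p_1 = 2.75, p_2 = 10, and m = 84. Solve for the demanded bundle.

Perfect substitutes: compare marginal utility per dollar. 5/p_1 vs 7/p_2 → 1.8182 vs 0.7.
x_1 gives more utility per dollar, so spend all income on x_1: x_1* = m/p_1, x_2* = 0.
Numerically: x_1* = 30.5455, x_2* = 0.

x_1* = 30.5455, x_2* = 0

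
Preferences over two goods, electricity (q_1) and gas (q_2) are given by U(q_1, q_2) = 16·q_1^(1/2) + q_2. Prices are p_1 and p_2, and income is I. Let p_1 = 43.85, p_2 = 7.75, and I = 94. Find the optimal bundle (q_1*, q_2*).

q_1* = 1.9991, q_2* = 0.8177

MU_q_1 = 8/√q_1, MU_q_2 = 1. Tangency: 8/√q_1 = p_1/p_2.
Thus q_1* = (8·p_2/p_1)² — independent of I — with the rest of income spent on q_2.
Plugging in: q_1* = (8·7.75/43.85)² = 1.9991, q_2* = 0.8177.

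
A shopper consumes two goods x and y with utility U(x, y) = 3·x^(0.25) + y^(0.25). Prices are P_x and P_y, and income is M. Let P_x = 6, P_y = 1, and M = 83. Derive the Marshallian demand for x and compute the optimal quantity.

MU_x ∝ 3·x^(-0.75), MU_y ∝ y^(-0.75), so MRS = 3·(y/x)^(0.75) = P_x/P_y.
Solve for the ratio: y/x = [(1/3)·P_x/P_y]^(4/3).
Substitute y = (y/x)·x into the budget: x* = M/(P_x + P_y·(y/x)).
Numerically y/x = 2.519842, so x* = 83/(6 + 1·2.519842) = 9.742.

x* = 9.742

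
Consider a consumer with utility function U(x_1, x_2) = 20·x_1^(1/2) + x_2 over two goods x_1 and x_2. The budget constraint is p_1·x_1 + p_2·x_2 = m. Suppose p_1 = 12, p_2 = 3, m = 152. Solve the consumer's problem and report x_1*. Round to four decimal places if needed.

x_1* = 6.25

Solve: √x_1 = 10·p_2/p_1, so x_1*(p_1,p_2) = (10·p_2/p_1)², and x_2* = (m − p_1·x_1*)/p_2.
Plugging in: x_1* = (10·3/12)² = 6.25.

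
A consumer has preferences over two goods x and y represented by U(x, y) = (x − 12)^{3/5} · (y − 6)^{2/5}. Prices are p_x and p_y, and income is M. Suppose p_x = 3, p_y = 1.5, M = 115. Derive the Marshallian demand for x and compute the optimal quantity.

MRS = (3/2)·(y−6)/(x−12). Tangency with p_x/p_y gives y−6 = (2/3)·(p_x/p_y)·(x−12).
Substituting into the budget: x* = 12 + 0.6·(M − 12·p_x − 6·p_y)/p_x, and y* = 6 + 0.4·(…)/p_y.
Discretionary income = 115 − 12·3 − 6·1.5 = 70; x* = 12 + 0.6·70/3 = 26.

x* = 26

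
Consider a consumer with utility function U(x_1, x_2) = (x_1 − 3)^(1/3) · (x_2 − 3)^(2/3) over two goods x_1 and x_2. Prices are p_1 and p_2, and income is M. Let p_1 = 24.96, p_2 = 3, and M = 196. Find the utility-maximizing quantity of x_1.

x_1* = 4.4973

This is Cobb-Douglas in (x_1−3, x_2−3): tangency gives 1/3·p_2·(x_2−3) = 2/3·p_1·(x_1−3).
After buying the subsistence bundle (3, 3), a share 1/3 of the remaining income goes to x_1: x_1* = 3 + 1/3·(M − 3p_1 − 3p_2)/p_1.
Discretionary income = 196 − 3·24.96 − 3·3 = 112.12; x_1* = 3 + 1/3·112.12/24.96 = 4.4973.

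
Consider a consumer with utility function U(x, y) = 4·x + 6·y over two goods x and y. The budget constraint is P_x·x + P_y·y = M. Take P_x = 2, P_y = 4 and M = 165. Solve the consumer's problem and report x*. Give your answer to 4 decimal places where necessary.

x* = 82.5

x gives more utility per dollar, so spend all income on x: x* = M/P_x, y* = 0.
Numerically: x* = 82.5, y* = 0.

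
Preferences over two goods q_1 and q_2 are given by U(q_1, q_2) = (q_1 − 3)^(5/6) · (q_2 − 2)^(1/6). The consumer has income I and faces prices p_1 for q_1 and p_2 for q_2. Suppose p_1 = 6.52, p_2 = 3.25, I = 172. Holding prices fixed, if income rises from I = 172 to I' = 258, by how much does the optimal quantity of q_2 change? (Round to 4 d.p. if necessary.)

MRS = 5·(q_2−2)/(q_1−3). Tangency with p_1/p_2 gives q_2−2 = (1/5)·(p_1/p_2)·(q_1−3).
After buying the subsistence bundle (3, 2), a share 5/6 of the remaining income goes to q_1: q_1* = 3 + 5/6·(I − 3p_1 − 2p_2)/p_1.
Discretionary income = 172 − 3·6.52 − 2·3.25 = 145.94; q_2* = 2 + 1/6·145.94/3.25 = 9.4841.
At I' = 258: q_2* = 13.8944. Change: 13.8944 − 9.4841 = 4.4103.

Δq_2* = 4.4103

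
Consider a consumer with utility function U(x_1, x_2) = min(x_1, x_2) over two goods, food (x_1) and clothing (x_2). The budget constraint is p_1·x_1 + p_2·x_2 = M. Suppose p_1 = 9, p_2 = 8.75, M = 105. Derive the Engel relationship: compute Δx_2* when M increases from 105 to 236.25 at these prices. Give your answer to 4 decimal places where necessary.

Demand: x_1*(p_1,p_2,M) = M/(p_1 + p_2), x_2* = M/(p_1 + p_2).
Here 9 + 8.75 = 17.75, giving x_2* = 5.9155.
At M' = 236.25: x_2* = 13.3099. Change: 13.3099 − 5.9155 = 7.3944.

Δx_2* = 7.3944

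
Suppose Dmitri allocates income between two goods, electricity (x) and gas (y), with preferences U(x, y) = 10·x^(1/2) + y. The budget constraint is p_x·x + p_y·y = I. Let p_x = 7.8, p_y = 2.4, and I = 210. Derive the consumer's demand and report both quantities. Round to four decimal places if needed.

x* = 2.3669, y* = 79.8077

Set MRS = p_x/p_y: 5·x^(−1/2) = p_x/p_y.
Solve: √x = 5·p_y/p_x, so x*(p_x,p_y) = (5·p_y/p_x)², and y* = (I − p_x·x*)/p_y.
Plugging in: x* = (5·2.4/7.8)² = 2.3669, y* = 79.8077.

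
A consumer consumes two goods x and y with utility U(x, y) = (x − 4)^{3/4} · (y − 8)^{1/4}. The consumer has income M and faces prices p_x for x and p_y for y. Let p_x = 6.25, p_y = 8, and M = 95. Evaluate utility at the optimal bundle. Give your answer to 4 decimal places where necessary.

Let x' = x−4, y' = y−8. MRS = 3·y'/x' = p_x/p_y.
Substituting into the budget: x* = 4 + 0.75·(M − 4·p_x − 8·p_y)/p_x, and y* = 8 + 0.25·(…)/p_y.
Discretionary income = 95 − 4·6.25 − 8·8 = 6; x* = 4 + 0.75·6/6.25 = 4.72; y* = 8 + 0.25·6/8 = 8.1875.
Utility at the optimum: U(4.72, 8.1875) = 0.5143.

V = 0.5143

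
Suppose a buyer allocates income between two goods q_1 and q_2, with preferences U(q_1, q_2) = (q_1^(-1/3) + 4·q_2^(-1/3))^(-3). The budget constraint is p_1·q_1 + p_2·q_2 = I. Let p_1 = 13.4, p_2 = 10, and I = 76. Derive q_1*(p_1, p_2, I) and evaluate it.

MU_q_1 ∝ q_1^(-4/3), MU_q_2 ∝ 4·q_2^(-4/3), so MRS = (1/4)·(q_2/q_1)^(4/3) = p_1/p_2.
Hence q_2/q_1 = (4·p_1/p_2)^(1/(4/3)), i.e. raised to the 0.75 power.
With the ratio pinned down, the budget gives q_1* = I/(p_1 + p_2·(q_2/q_1)) and q_2* = (q_2/q_1)·q_1*.
Numerically q_2/q_1 = 3.522683, so q_1* = 76/(13.4 + 10·3.522683) = 1.5629.

q_1* = 1.5629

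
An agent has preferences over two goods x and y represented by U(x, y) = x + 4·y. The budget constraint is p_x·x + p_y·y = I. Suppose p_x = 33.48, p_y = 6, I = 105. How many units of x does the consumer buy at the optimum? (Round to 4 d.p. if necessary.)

x* = 0

Linear utility — the consumer picks whichever good has higher MU/price: 1/33.48 = 0.0299 vs 4/6 = 0.6667.
y gives more utility per dollar, so spend all income on y: y* = I/p_y, x* = 0.
Numerically: x* = 0, y* = 17.5.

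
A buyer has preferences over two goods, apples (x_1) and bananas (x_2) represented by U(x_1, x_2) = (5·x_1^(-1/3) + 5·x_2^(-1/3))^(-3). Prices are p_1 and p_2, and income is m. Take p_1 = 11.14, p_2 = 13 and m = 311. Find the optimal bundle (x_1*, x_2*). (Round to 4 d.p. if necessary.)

MRS = MU_x_1/MU_x_2 = (x_2/x_1)^(4/3). Set equal to p_1/p_2.
Hence x_2/x_1 = (p_1/p_2)^(1/(4/3)), i.e. raised to the 0.75 power.
Substitute x_2 = (x_2/x_1)·x_1 into the budget: x_1* = m/(p_1 + p_2·(x_2/x_1)).
Numerically x_2/x_1 = 0.890649, so x_1* = 311/(11.14 + 13·0.890649) = 13.6893 and x_2* = 0.890649·13.6893 = 12.1924.

x_1* = 13.6893, x_2* = 12.1924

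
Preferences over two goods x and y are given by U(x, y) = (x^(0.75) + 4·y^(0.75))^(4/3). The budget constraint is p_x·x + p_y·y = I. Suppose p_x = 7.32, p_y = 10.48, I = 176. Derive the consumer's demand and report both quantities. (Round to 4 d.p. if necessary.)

MRS = MU_x/MU_y = (1/4)·(y/x)^(0.25). Set equal to p_x/p_y.
Hence y/x = (4·p_x/p_y)^(1/(0.25)), i.e. raised to the 4 power.
Substitute y = (y/x)·x into the budget: x* = I/(p_x + p_y·(y/x)).
Numerically y/x = 60.93112, so x* = 176/(7.32 + 10.48·60.93112) = 0.2725 and y* = 60.93112·0.2725 = 16.6036.

x* = 0.2725, y* = 16.6036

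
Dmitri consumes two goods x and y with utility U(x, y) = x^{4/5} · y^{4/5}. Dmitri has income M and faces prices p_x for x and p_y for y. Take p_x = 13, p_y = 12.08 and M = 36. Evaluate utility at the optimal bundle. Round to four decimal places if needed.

V = 1.785

MU_x/MU_y = (0.8·y)/(0.8·x); tangency sets this equal to p_x/p_y.
Rearranging, p_y·y = p_x·x. Substituting into the budget gives p_x·x·(1 + 1) = M.
Demand: x*(p_x,p_y,M) = 0.5·M/p_x and y* = 0.5·M/p_y.
At p_x=13, p_y=12.08, M=36: x* = 0.5·36/13 = 1.3846, y* = 1.4901.
Utility at the optimum: U(1.3846, 1.4901) = 1.785.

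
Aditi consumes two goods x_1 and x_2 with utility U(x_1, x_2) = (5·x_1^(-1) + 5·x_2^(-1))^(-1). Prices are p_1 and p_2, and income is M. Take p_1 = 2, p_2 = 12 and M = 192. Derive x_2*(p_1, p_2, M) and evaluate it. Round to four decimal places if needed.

x_2* = 11.3616

Substitute x_2 = (x_2/x_1)·x_1 into the budget: x_1* = M/(p_1 + p_2·(x_2/x_1)).
Numerically x_2/x_1 = 0.408248, so x_1* = 192/(2 + 12·0.408248) = 27.8302 and x_2* = 0.408248·27.8302 = 11.3616.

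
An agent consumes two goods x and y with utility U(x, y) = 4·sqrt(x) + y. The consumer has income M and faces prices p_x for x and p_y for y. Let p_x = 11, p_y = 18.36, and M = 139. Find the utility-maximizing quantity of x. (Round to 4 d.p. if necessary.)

x* = 11.1435

Solve: √x = 2·p_y/p_x, so x*(p_x,p_y) = (2·p_y/p_x)², and y* = (M − p_x·x*)/p_y.
Plugging in: x* = (2·18.36/11)² = 11.1435.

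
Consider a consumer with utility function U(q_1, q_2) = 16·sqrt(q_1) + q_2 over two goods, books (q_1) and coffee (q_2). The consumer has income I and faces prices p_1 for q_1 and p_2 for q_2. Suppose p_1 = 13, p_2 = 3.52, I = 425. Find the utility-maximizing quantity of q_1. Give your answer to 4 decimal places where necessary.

Set MRS = p_1/p_2: 8·q_1^(−1/2) = p_1/p_2.
Thus q_1* = (8·p_2/p_1)² — independent of I — with the rest of income spent on q_2.
Plugging in: q_1* = (8·3.52/13)² = 4.6922.

q_1* = 4.6922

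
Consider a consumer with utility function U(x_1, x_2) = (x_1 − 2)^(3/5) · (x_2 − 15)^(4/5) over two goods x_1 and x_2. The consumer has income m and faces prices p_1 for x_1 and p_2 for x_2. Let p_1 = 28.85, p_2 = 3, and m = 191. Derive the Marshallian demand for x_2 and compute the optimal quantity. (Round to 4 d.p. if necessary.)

After buying the subsistence bundle (2, 15), a share 3/7 of the remaining income goes to x_1: x_1* = 2 + 3/7·(m − 2p_1 − 15p_2)/p_1.
Discretionary income = 191 − 2·28.85 − 15·3 = 88.3; x_2* = 15 + 4/7·88.3/3 = 31.819.

x_2* = 31.819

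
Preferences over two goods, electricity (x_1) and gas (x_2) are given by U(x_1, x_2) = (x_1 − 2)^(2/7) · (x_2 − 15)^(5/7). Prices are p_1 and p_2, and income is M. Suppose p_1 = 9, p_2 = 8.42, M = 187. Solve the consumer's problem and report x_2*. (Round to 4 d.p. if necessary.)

x_2* = 18.6223

This is Cobb-Douglas in (x_1−2, x_2−15): tangency gives 2/7·p_2·(x_2−15) = 5/7·p_1·(x_1−2).
Substituting into the budget: x_1* = 2 + 2/7·(M − 2·p_1 − 15·p_2)/p_1, and x_2* = 15 + 5/7·(…)/p_2.
Discretionary income = 187 − 2·9 − 15·8.42 = 42.7; x_2* = 15 + 5/7·42.7/8.42 = 18.6223.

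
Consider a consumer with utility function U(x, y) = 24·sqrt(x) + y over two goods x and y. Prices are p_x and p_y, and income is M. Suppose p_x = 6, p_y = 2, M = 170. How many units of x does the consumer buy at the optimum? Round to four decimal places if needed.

x* = 16

MU_x = 12/√x, MU_y = 1. Tangency: 12/√x = p_x/p_y.
Solve: √x = 12·p_y/p_x, so x*(p_x,p_y) = (12·p_y/p_x)², and y* = (M − p_x·x*)/p_y.
Plugging in: x* = (12·2/6)² = 16.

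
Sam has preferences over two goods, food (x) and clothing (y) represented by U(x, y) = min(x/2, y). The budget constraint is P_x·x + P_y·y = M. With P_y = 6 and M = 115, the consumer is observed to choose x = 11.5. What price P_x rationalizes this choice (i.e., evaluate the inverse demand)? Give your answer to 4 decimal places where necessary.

With perfect complements, no substitution: consume in ratio x:y = 2:1.
Budget: P_x·x + P_y·(1/2)·x = M, so (2·P_x + P_y)·x = 2·M.
Demand: x*(P_x,P_y,M) = 2·M/(2·P_x + P_y), y* = M/(2·P_x + P_y).
Set x* = 11.5 in the demand function and solve for P_x: P_x = 7.

P_x = 7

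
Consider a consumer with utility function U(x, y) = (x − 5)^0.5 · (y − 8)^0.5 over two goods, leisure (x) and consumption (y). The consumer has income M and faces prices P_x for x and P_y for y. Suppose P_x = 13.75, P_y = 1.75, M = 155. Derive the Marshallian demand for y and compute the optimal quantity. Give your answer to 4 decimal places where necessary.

Substituting into the budget: x* = 5 + 0.5·(M − 5·P_x − 8·P_y)/P_x, and y* = 8 + 0.5·(…)/P_y.
Discretionary income = 155 − 5·13.75 − 8·1.75 = 72.25; y* = 8 + 0.5·72.25/1.75 = 28.6429.

y* = 28.6429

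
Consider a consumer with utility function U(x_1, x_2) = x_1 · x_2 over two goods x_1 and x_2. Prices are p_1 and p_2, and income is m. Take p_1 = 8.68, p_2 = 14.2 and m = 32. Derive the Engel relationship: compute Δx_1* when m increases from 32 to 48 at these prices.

At p_1=8.68, p_2=14.2, m=32: x_1* = 0.5·32/8.68 = 1.8433.
At m' = 48: x_1* = 2.765. Change: 2.765 − 1.8433 = 0.9217.

Δx_1* = 0.9217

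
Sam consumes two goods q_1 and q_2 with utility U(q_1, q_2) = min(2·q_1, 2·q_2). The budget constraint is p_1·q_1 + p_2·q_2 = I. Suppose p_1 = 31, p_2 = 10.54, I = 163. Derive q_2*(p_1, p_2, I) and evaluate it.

Leontief preferences: the optimum is at the kink where q_1/2 = q_2/2, i.e. q_2 = q_1.
Budget: p_1·q_1 + p_2·q_1 = I, so (2·p_1 + 2·p_2)·q_1 = 2·I.
Demand: q_1*(p_1,p_2,I) = 2·I/(2·p_1 + 2·p_2), q_2* = 2·I/(2·p_1 + 2·p_2).
Here 2·31 + 2·10.54 = 83.08, giving q_2* = 3.9239.

q_2* = 3.9239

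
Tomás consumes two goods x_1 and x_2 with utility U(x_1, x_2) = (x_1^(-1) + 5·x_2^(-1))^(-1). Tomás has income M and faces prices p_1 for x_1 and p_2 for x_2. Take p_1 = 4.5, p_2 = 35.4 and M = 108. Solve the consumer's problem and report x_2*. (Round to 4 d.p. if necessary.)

From the CES first-order condition, (1/5)·(x_2/x_1)^(2) = p_1/p_2.
Hence x_2/x_1 = (5·p_1/p_2)^(1/(2)), i.e. raised to the 0.5 power.
With the ratio pinned down, the budget gives x_1* = M/(p_1 + p_2·(x_2/x_1)) and x_2* = (x_2/x_1)·x_1*.
Numerically x_2/x_1 = 0.797241, so x_1* = 108/(4.5 + 35.4·0.797241) = 3.3005 and x_2* = 0.797241·3.3005 = 2.6313.

x_2* = 2.6313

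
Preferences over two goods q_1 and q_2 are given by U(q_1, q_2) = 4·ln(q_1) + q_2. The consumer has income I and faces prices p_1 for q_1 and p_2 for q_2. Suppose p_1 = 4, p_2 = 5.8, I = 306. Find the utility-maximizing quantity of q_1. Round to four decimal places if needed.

So q_1*(p_1,p_2) = 4·p_2/p_1, independent of income; and q_2* = (I − 4·p_2)/p_2.
At the given prices: q_1* = 4·5.8/4 = 5.8.

q_1* = 5.8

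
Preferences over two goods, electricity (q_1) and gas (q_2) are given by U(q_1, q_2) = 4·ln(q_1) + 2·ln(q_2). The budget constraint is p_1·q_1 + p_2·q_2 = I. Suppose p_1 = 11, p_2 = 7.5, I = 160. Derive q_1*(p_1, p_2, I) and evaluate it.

Tangency: MRS = 2·q_2/q_1 = p_1/p_2.
So 4·p_2·q_2 = 2·p_1·q_1; combined with the budget, a share 2/3 of income goes to q_1.
Demand: q_1*(p_1,p_2,I) = 2/3·I/p_1 and q_2* = 1/3·I/p_2.
At p_1=11, p_2=7.5, I=160: q_1* = 2/3·160/11 = 9.697.

q_1* = 9.697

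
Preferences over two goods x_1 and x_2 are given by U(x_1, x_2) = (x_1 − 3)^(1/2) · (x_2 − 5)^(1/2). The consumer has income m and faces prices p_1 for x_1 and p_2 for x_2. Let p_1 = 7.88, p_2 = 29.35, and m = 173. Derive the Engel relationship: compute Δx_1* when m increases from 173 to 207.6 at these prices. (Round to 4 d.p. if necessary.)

Δx_1* = 2.1954

This is Cobb-Douglas in (x_1−3, x_2−5): tangency gives 0.5·p_2·(x_2−5) = 0.5·p_1·(x_1−3).
Substituting into the budget: x_1* = 3 + 0.5·(m − 3·p_1 − 5·p_2)/p_1, and x_2* = 5 + 0.5·(…)/p_2.
Discretionary income = 173 − 3·7.88 − 5·29.35 = 2.61; x_1* = 3 + 0.5·2.61/7.88 = 3.1656.
At m' = 207.6: x_1* = 5.361. Change: 5.361 − 3.1656 = 2.1954.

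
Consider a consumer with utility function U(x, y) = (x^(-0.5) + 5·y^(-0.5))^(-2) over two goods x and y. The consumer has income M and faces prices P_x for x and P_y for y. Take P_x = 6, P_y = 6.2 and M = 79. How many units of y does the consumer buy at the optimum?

y* = 9.5211

Numerically y/x = 2.860793, so x* = 79/(6 + 6.2·2.860793) = 3.3281 and y* = 2.860793·3.3281 = 9.5211.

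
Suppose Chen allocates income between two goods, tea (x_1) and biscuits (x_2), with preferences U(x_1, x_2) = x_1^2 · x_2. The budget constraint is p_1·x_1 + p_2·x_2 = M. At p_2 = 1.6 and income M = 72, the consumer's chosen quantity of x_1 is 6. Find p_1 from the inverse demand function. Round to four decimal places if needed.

p_1 = 8

MU_x_1/MU_x_2 = (2·x_2)/(x_1); tangency sets this equal to p_1/p_2.
Rearranging, p_2·x_2 = (1/2)·p_1·x_1. Substituting into the budget gives p_1·x_1·(1 + (1/2)) = M.
Demand: x_1*(p_1,p_2,M) = 2/3·M/p_1 and x_2* = 1/3·M/p_2.
Set x_1* = 6 in the demand function and solve for p_1: p_1 = 8.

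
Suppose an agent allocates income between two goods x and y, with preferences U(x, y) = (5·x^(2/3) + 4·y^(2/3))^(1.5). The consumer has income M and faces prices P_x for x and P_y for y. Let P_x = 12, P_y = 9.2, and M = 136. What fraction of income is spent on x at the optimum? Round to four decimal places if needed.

share on x = 0.5345

From the CES first-order condition, (5/4)·(y/x)^(1/3) = P_x/P_y.
Hence y/x = ((4/5)·P_x/P_y)^(1/(1/3)), i.e. raised to the 3 power.
Substitute y = (y/x)·x into the budget: x* = M/(P_x + P_y·(y/x)).
Numerically y/x = 1.136188, so x* = 136/(12 + 9.2·1.136188) = 6.0571 and y* = 1.136188·6.0571 = 6.882.
Expenditure on x: 12·6.0571 = 72.6854; share = 0.5345.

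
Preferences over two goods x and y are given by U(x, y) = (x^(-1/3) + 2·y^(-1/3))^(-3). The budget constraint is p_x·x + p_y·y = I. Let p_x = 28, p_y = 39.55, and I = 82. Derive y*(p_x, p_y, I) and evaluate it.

y* = 1.3416

From the CES first-order condition, (1/2)·(y/x)^(4/3) = p_x/p_y.
Hence y/x = (2·p_x/p_y)^(1/(4/3)), i.e. raised to the 0.75 power.
With the ratio pinned down, the budget gives x* = I/(p_x + p_y·(y/x)) and y* = (y/x)·x*.
Numerically y/x = 1.298019, so x* = 82/(28 + 39.55·1.298019) = 1.0336 and y* = 1.298019·1.0336 = 1.3416.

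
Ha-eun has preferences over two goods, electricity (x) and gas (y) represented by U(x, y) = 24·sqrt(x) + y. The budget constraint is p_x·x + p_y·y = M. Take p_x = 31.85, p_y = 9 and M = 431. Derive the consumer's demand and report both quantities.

x* = 11.4982, y* = 7.1982

Utility is quasi-linear in y; the FOC for x is 12/√x = p_x/p_y.
Solve: √x = 12·p_y/p_x, so x*(p_x,p_y) = (12·p_y/p_x)², and y* = (M − p_x·x*)/p_y.
Plugging in: x* = (12·9/31.85)² = 11.4982, y* = 7.1982.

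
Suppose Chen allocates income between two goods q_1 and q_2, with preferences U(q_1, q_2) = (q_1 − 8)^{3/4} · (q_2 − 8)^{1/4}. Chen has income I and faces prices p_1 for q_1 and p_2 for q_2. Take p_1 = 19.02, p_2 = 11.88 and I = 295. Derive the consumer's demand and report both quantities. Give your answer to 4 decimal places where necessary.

This is Cobb-Douglas in (q_1−8, q_2−8): tangency gives 0.75·p_2·(q_2−8) = 0.25·p_1·(q_1−8).
Substituting into the budget: q_1* = 8 + 0.75·(I − 8·p_1 − 8·p_2)/p_1, and q_2* = 8 + 0.25·(…)/p_2.
Discretionary income = 295 − 8·19.02 − 8·11.88 = 47.8; q_1* = 8 + 0.75·47.8/19.02 = 9.8849; q_2* = 8 + 0.25·47.8/11.88 = 9.0059.

q_1* = 9.8849, q_2* = 9.0059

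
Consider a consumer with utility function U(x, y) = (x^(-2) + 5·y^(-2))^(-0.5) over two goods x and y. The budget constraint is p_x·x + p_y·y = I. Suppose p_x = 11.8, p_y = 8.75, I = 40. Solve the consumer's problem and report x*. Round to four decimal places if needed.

x* = 1.4119

From the CES first-order condition, (1/5)·(y/x)^(3) = p_x/p_y.
Hence y/x = (5·p_x/p_y)^(1/(3)), i.e. raised to the 1/3 power.
Substitute y = (y/x)·x into the budget: x* = I/(p_x + p_y·(y/x)).
Numerically y/x = 1.889215, so x* = 40/(11.8 + 8.75·1.889215) = 1.4119.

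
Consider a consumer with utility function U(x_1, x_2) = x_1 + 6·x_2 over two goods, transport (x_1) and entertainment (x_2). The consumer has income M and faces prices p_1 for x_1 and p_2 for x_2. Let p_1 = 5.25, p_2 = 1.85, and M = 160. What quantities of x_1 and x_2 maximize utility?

x_1* = 0, x_2* = 86.4865

Perfect substitutes: compare marginal utility per dollar. 1/p_1 vs 6/p_2 → 0.1905 vs 3.2432.
x_2 gives more utility per dollar, so spend all income on x_2: x_2* = M/p_2, x_1* = 0.
Numerically: x_1* = 0, x_2* = 86.4865.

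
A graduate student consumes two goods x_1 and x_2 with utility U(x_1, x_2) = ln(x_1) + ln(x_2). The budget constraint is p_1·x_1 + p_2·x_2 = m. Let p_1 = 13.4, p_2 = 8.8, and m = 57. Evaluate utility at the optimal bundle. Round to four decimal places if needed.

V = 1.9298

MU_x_1/MU_x_2 = (x_2)/(x_1); tangency sets this equal to p_1/p_2.
Rearranging, p_2·x_2 = p_1·x_1. Substituting into the budget gives p_1·x_1·(1 + 1) = m.
Demand: x_1*(p_1,p_2,m) = 0.5·m/p_1 and x_2* = 0.5·m/p_2.
At p_1=13.4, p_2=8.8, m=57: x_1* = 0.5·57/13.4 = 2.1269, x_2* = 3.2386.
Utility at the optimum: U(2.1269, 3.2386) = 1.9298.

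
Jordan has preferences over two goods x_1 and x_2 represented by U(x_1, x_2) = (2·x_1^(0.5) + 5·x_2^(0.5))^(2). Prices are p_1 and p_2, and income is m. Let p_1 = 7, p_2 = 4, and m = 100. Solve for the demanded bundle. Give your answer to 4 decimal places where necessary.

x_1* = 1.1967, x_2* = 22.9058

MRS = MU_x_1/MU_x_2 = (2/5)·(x_2/x_1)^(0.5). Set equal to p_1/p_2.
Solve for the ratio: x_2/x_1 = [(5/2)·p_1/p_2]^(2).
Substitute x_2 = (x_2/x_1)·x_1 into the budget: x_1* = m/(p_1 + p_2·(x_2/x_1)).
Numerically x_2/x_1 = 19.140625, so x_1* = 100/(7 + 4·19.140625) = 1.1967 and x_2* = 19.140625·1.1967 = 22.9058.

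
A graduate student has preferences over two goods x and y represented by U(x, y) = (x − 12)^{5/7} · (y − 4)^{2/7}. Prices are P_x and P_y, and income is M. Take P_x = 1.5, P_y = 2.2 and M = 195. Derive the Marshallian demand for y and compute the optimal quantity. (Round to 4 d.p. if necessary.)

y* = 25.8442

Let x' = x−12, y' = y−4. MRS = (5/2)·y'/x' = P_x/P_y.
Substituting into the budget: x* = 12 + 5/7·(M − 12·P_x − 4·P_y)/P_x, and y* = 4 + 2/7·(…)/P_y.
Discretionary income = 195 − 12·1.5 − 4·2.2 = 168.2; y* = 4 + 2/7·168.2/2.2 = 25.8442.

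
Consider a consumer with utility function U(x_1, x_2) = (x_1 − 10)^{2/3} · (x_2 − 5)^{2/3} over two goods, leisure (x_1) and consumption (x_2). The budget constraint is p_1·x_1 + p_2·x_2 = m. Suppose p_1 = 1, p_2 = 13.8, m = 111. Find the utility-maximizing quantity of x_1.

This is Cobb-Douglas in (x_1−10, x_2−5): tangency gives 2/3·p_2·(x_2−5) = 2/3·p_1·(x_1−10).
Substituting into the budget: x_1* = 10 + 0.5·(m − 10·p_1 − 5·p_2)/p_1, and x_2* = 5 + 0.5·(…)/p_2.
Discretionary income = 111 − 10·1 − 5·13.8 = 32; x_1* = 10 + 0.5·32/1 = 26.

x_1* = 26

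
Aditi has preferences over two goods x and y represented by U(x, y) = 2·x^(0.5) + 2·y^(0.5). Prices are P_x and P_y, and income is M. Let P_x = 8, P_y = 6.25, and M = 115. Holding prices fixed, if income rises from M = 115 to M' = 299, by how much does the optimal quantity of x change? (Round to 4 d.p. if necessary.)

Δx* = 10.0877

MRS = MU_x/MU_y = (y/x)^(0.5). Set equal to P_x/P_y.
Solve for the ratio: y/x = [P_x/P_y]^(2).
Substitute y = (y/x)·x into the budget: x* = M/(P_x + P_y·(y/x)).
Numerically y/x = 1.6384, so x* = 115/(8 + 6.25·1.6384) = 6.3048.
At M' = 299: x* = 16.3925. Change: 16.3925 − 6.3048 = 10.0877.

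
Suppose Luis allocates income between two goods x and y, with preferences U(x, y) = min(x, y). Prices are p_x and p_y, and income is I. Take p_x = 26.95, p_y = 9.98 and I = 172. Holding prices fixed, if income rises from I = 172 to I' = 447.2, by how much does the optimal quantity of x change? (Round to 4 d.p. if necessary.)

Δx* = 7.4519

Leontief preferences: the optimum is at the kink where x/1 = y/1, i.e. y = x.
Budget: p_x·x + p_y·x = I, so (p_x + p_y)·x = I.
Demand: x*(p_x,p_y,I) = I/(p_x + p_y), y* = I/(p_x + p_y).
Here 26.95 + 9.98 = 36.93, giving x* = 4.6575.
At I' = 447.2: x* = 12.1094. Change: 12.1094 − 4.6575 = 7.4519.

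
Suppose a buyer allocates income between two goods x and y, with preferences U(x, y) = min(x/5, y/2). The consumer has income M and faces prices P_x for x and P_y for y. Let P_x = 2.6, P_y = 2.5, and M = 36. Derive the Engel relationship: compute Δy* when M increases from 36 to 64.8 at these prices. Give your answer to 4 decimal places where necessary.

Δy* = 3.2

With perfect complements, no substitution: consume in ratio x:y = 5:2.
Budget: P_x·x + P_y·(2/5)·x = M, so (5·P_x + 2·P_y)·x = 5·M.
Demand: x*(P_x,P_y,M) = 5·M/(5·P_x + 2·P_y), y* = 2·M/(5·P_x + 2·P_y).
Here 5·2.6 + 2·2.5 = 18, giving y* = 4.
At M' = 64.8: y* = 7.2. Change: 7.2 − 4 = 3.2.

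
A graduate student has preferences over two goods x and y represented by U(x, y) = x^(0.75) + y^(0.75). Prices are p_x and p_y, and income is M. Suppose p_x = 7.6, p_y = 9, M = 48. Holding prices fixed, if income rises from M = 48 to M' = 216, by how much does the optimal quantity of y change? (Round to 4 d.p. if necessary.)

Δy* = 7.0157

MRS = MU_x/MU_y = (y/x)^(0.25). Set equal to p_x/p_y.
Solve for the ratio: y/x = [p_x/p_y]^(4).
With the ratio pinned down, the budget gives x* = M/(p_x + p_y·(y/x)) and y* = (y/x)·x*.
Numerically y/x = 0.508492, so x* = 48/(7.6 + 9·0.508492) = 3.942 and y* = 0.508492·3.942 = 2.0045.
At M' = 216: y* = 9.0202. Change: 9.0202 − 2.0045 = 7.0157.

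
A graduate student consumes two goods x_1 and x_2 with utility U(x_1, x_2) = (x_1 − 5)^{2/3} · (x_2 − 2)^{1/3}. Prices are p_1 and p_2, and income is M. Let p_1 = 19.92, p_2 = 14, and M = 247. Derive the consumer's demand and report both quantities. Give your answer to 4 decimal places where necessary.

MRS = 2·(x_2−2)/(x_1−5). Tangency with p_1/p_2 gives x_2−2 = (1/2)·(p_1/p_2)·(x_1−5).
Substituting into the budget: x_1* = 5 + 2/3·(M − 5·p_1 − 2·p_2)/p_1, and x_2* = 2 + 1/3·(…)/p_2.
Discretionary income = 247 − 5·19.92 − 2·14 = 119.4; x_1* = 5 + 2/3·119.4/19.92 = 8.996; x_2* = 2 + 1/3·119.4/14 = 4.8429.

x_1* = 8.996, x_2* = 4.8429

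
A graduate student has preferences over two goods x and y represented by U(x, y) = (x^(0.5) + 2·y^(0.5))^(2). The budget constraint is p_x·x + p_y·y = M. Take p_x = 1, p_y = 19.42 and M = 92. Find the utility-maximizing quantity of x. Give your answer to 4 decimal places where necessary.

MU_x ∝ x^(-0.5), MU_y ∝ 2·y^(-0.5), so MRS = (1/2)·(y/x)^(0.5) = p_x/p_y.
Solve for the ratio: y/x = [2·p_x/p_y]^(2).
Substitute y = (y/x)·x into the budget: x* = M/(p_x + p_y·(y/x)).
Numerically y/x = 0.010606, so x* = 92/(1 + 19.42·0.010606) = 76.2869.

x* = 76.2869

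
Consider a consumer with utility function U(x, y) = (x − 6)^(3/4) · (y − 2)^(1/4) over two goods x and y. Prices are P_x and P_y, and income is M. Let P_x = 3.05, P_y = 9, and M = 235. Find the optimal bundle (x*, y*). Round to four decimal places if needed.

x* = 54.8607, y* = 7.5194

MRS = 3·(y−2)/(x−6). Tangency with P_x/P_y gives y−2 = (1/3)·(P_x/P_y)·(x−6).
After buying the subsistence bundle (6, 2), a share 0.75 of the remaining income goes to x: x* = 6 + 0.75·(M − 6P_x − 2P_y)/P_x.
Discretionary income = 235 − 6·3.05 − 2·9 = 198.7; x* = 6 + 0.75·198.7/3.05 = 54.8607; y* = 2 + 0.25·198.7/9 = 7.5194.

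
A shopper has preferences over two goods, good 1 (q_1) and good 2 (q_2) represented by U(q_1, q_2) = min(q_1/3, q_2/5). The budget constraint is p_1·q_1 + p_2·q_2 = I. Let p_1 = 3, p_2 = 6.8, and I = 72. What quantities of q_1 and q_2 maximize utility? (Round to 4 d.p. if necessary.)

q_1* = 5.0233, q_2* = 8.3721

With perfect complements, no substitution: consume in ratio q_1:q_2 = 3:5.
Budget: p_1·q_1 + p_2·(5/3)·q_1 = I, so (3·p_1 + 5·p_2)·q_1 = 3·I.
Demand: q_1*(p_1,p_2,I) = 3·I/(3·p_1 + 5·p_2), q_2* = 5·I/(3·p_1 + 5·p_2).
Here 3·3 + 5·6.8 = 43, giving q_1* = 5.0233 and q_2* = 8.3721.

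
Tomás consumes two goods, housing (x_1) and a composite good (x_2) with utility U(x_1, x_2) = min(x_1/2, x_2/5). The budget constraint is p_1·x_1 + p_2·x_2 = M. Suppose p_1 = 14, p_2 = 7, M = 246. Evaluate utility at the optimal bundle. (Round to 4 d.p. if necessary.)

V = 3.9048

With perfect complements, no substitution: consume in ratio x_1:x_2 = 2:5.
Budget: p_1·x_1 + p_2·(5/2)·x_1 = M, so (2·p_1 + 5·p_2)·x_1 = 2·M.
Demand: x_1*(p_1,p_2,M) = 2·M/(2·p_1 + 5·p_2), x_2* = 5·M/(2·p_1 + 5·p_2).
Here 2·14 + 5·7 = 63, giving x_1* = 7.8095 and x_2* = 19.5238.
Utility at the optimum: U(7.8095, 19.5238) = 3.9048.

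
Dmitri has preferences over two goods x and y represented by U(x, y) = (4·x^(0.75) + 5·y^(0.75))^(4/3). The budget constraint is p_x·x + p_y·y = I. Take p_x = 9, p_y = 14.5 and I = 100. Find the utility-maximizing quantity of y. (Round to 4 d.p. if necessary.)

From the CES first-order condition, (4/5)·(y/x)^(0.25) = p_x/p_y.
Solve for the ratio: y/x = [(5/4)·p_x/p_y]^(4).
Substitute y = (y/x)·x into the budget: x* = I/(p_x + p_y·(y/x)).
Numerically y/x = 0.362358, so x* = 100/(9 + 14.5·0.362358) = 7.0155 and y* = 0.362358·7.0155 = 2.5421.

y* = 2.5421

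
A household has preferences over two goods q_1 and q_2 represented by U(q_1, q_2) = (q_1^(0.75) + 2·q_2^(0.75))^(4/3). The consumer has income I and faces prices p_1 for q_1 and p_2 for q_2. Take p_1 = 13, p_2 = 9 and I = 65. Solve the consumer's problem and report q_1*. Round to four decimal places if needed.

q_1* = 0.1016

With the ratio pinned down, the budget gives q_1* = I/(p_1 + p_2·(q_2/q_1)) and q_2* = (q_2/q_1)·q_1*.
Numerically q_2/q_1 = 69.650358, so q_1* = 65/(13 + 9·69.650358) = 0.1016.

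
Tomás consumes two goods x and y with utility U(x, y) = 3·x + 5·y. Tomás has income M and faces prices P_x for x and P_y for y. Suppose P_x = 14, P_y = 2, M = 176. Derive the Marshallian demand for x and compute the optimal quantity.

Linear utility — the consumer picks whichever good has higher MU/price: 3/14 = 0.2143 vs 5/2 = 2.5.
y gives more utility per dollar, so spend all income on y: y* = M/P_y, x* = 0.
Numerically: x* = 0, y* = 88.

x* = 0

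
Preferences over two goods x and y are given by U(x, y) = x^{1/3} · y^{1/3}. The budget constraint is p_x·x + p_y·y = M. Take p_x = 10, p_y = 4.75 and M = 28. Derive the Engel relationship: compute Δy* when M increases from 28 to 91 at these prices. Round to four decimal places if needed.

Δy* = 6.6316

Tangency: MRS = y/x = p_x/p_y.
Rearranging, p_y·y = p_x·x. Substituting into the budget gives p_x·x·(1 + 1) = M.
Demand: x*(p_x,p_y,M) = 0.5·M/p_x and y* = 0.5·M/p_y.
At p_x=10, p_y=4.75, M=28: y* = 0.5·28/4.75 = 2.9474.
At M' = 91: y* = 9.5789. Change: 9.5789 − 2.9474 = 6.6316.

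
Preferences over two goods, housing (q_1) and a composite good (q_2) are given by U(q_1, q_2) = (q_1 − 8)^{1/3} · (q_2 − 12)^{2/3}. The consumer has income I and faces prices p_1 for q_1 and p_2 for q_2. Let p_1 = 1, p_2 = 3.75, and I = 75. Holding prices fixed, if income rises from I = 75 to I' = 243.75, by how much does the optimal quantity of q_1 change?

Substituting into the budget: q_1* = 8 + 1/3·(I − 8·p_1 − 12·p_2)/p_1, and q_2* = 12 + 2/3·(…)/p_2.
Discretionary income = 75 − 8·1 − 12·3.75 = 22; q_1* = 8 + 1/3·22/1 = 15.3333.
At I' = 243.75: q_1* = 71.5833. Change: 71.5833 − 15.3333 = 56.25.

Δq_1* = 56.25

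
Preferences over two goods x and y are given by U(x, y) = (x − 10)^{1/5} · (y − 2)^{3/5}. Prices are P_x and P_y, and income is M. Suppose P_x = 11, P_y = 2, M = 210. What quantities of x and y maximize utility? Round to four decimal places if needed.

x* = 12.1818, y* = 38

MRS = (1/3)·(y−2)/(x−10). Tangency with P_x/P_y gives y−2 = 3·(P_x/P_y)·(x−10).
After buying the subsistence bundle (10, 2), a share 0.25 of the remaining income goes to x: x* = 10 + 0.25·(M − 10P_x − 2P_y)/P_x.
Discretionary income = 210 − 10·11 − 2·2 = 96; x* = 10 + 0.25·96/11 = 12.1818; y* = 2 + 0.75·96/2 = 38.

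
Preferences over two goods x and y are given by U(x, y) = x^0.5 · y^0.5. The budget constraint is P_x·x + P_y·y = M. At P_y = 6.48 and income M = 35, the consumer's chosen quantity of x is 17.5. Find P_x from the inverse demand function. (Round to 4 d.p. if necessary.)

P_x = 1

MU_x/MU_y = (0.5·y)/(0.5·x); tangency sets this equal to P_x/P_y.
Rearranging, P_y·y = P_x·x. Substituting into the budget gives P_x·x·(1 + 1) = M.
Demand: x*(P_x,P_y,M) = 0.5·M/P_x and y* = 0.5·M/P_y.
Set x* = 17.5 in the demand function and solve for P_x: P_x = 1.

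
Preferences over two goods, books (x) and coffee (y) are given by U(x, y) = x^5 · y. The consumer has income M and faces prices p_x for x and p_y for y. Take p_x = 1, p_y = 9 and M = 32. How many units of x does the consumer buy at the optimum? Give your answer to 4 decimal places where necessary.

Demand: x*(p_x,p_y,M) = 5/6·M/p_x and y* = 1/6·M/p_y.
At p_x=1, p_y=9, M=32: x* = 5/6·32/1 = 26.6667.

x* = 26.6667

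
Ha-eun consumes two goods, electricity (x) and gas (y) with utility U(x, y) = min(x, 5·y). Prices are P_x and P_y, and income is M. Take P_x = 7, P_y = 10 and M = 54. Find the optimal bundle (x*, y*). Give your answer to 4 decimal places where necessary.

x* = 6, y* = 1.2

Leontief preferences: the optimum is at the kink where x/5 = y/1, i.e. y = (1/5)·x.
Budget: P_x·x + P_y·(1/5)·x = M, so (5·P_x + P_y)·x = 5·M.
Demand: x*(P_x,P_y,M) = 5·M/(5·P_x + P_y), y* = M/(5·P_x + P_y).
Here 5·7 + 10 = 45, giving x* = 6 and y* = 1.2.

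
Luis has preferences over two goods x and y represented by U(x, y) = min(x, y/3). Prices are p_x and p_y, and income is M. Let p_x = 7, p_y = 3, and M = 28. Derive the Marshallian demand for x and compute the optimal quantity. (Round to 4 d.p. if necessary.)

x* = 1.75

Here 7 + 3·3 = 16, giving x* = 1.75.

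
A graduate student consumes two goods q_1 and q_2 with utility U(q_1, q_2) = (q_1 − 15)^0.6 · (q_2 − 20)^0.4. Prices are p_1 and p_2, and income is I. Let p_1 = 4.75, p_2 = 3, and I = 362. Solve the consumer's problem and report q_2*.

q_2* = 50.7667

Substituting into the budget: q_1* = 15 + 0.6·(I − 15·p_1 − 20·p_2)/p_1, and q_2* = 20 + 0.4·(…)/p_2.
Discretionary income = 362 − 15·4.75 − 20·3 = 230.75; q_2* = 20 + 0.4·230.75/3 = 50.7667.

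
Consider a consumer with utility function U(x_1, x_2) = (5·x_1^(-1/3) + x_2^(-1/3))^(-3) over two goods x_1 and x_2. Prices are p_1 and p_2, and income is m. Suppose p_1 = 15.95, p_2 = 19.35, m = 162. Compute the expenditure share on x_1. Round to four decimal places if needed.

From the CES first-order condition, 5·(x_2/x_1)^(4/3) = p_1/p_2.
Hence x_2/x_1 = ((1/5)·p_1/p_2)^(1/(4/3)), i.e. raised to the 0.75 power.
With the ratio pinned down, the budget gives x_1* = m/(p_1 + p_2·(x_2/x_1)) and x_2* = (x_2/x_1)·x_1*.
Numerically x_2/x_1 = 0.258721, so x_1* = 162/(15.95 + 19.35·0.258721) = 7.7304 and x_2* = 0.258721·7.7304 = 2.
Expenditure on x_1: 15.95·7.7304 = 123.2997; share = 0.7611.

share on x_1 = 0.7611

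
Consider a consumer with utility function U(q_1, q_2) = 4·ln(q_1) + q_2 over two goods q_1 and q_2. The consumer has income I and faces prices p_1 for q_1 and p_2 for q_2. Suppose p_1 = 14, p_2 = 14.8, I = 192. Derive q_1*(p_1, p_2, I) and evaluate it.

Set MRS = p_1/p_2: (4/q_1)/1 = p_1/p_2.
So q_1*(p_1,p_2) = 4·p_2/p_1, independent of income; and q_2* = (I − 4·p_2)/p_2.
At the given prices: q_1* = 4·14.8/14 = 4.2286.

q_1* = 4.2286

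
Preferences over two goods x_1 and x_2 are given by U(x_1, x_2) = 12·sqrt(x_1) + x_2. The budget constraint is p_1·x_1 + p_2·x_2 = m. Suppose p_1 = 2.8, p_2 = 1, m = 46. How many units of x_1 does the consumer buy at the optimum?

x_1* = 4.5918

Thus x_1* = (6·p_2/p_1)² — independent of m — with the rest of income spent on x_2.
Plugging in: x_1* = (6·1/2.8)² = 4.5918.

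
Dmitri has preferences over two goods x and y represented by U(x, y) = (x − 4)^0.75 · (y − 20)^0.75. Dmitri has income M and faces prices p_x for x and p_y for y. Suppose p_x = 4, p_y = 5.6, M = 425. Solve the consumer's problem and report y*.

y* = 46.5179

MRS = (y−20)/(x−4). Tangency with p_x/p_y gives y−20 = (p_x/p_y)·(x−4).
Substituting into the budget: x* = 4 + 0.5·(M − 4·p_x − 20·p_y)/p_x, and y* = 20 + 0.5·(…)/p_y.
Discretionary income = 425 − 4·4 − 20·5.6 = 297; y* = 20 + 0.5·297/5.6 = 46.5179.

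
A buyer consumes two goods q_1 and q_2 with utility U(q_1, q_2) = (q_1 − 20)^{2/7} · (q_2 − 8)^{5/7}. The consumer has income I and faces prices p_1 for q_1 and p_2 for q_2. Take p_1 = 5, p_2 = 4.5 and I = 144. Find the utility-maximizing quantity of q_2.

After buying the subsistence bundle (20, 8), a share 2/7 of the remaining income goes to q_1: q_1* = 20 + 2/7·(I − 20p_1 − 8p_2)/p_1.
Discretionary income = 144 − 20·5 − 8·4.5 = 8; q_2* = 8 + 5/7·8/4.5 = 9.2698.

q_2* = 9.2698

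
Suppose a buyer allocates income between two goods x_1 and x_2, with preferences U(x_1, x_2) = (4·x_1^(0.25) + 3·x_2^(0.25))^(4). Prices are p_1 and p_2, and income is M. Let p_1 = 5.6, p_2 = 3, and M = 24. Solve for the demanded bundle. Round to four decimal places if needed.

x_1* = 2.3304, x_2* = 3.6498

With the ratio pinned down, the budget gives x_1* = M/(p_1 + p_2·(x_2/x_1)) and x_2* = (x_2/x_1)·x_1*.
Numerically x_2/x_1 = 1.566165, so x_1* = 24/(5.6 + 3·1.566165) = 2.3304 and x_2* = 1.566165·2.3304 = 3.6498.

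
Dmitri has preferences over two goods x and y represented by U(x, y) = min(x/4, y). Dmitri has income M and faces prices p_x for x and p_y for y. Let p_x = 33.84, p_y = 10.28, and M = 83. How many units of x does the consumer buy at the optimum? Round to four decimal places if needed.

x* = 2.2796

Here 4·33.84 + 10.28 = 145.64, giving x* = 2.2796.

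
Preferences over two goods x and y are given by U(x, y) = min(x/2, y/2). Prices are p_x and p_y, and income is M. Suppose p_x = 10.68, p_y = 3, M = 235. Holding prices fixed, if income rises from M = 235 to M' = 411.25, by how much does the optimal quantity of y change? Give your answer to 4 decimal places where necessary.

Δy* = 12.8838

Leontief preferences: the optimum is at the kink where x/2 = y/2, i.e. y = x.
Budget: p_x·x + p_y·x = M, so (2·p_x + 2·p_y)·x = 2·M.
Demand: x*(p_x,p_y,M) = 2·M/(2·p_x + 2·p_y), y* = 2·M/(2·p_x + 2·p_y).
Here 2·10.68 + 2·3 = 27.36, giving y* = 17.1784.
At M' = 411.25: y* = 30.0621. Change: 30.0621 − 17.1784 = 12.8838.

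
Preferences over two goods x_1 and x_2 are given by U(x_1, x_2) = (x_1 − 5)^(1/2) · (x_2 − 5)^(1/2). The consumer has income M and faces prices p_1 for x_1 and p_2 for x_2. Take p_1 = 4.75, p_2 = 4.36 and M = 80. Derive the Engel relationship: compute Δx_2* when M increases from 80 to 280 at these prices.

After buying the subsistence bundle (5, 5), a share 0.5 of the remaining income goes to x_1: x_1* = 5 + 0.5·(M − 5p_1 − 5p_2)/p_1.
Discretionary income = 80 − 5·4.75 − 5·4.36 = 34.45; x_2* = 5 + 0.5·34.45/4.36 = 8.9507.
At M' = 280: x_2* = 31.8865. Change: 31.8865 − 8.9507 = 22.9358.

Δx_2* = 22.9358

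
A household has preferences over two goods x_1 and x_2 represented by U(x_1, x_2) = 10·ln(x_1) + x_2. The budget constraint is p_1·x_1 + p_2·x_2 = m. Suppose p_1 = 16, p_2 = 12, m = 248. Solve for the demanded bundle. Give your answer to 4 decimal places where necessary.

MU_x_1 = 10/x_1, MU_x_2 = 1. Tangency: 10/x_1 = p_1/p_2.
So x_1*(p_1,p_2) = 10·p_2/p_1, independent of income; and x_2* = (m − 10·p_2)/p_2.
At the given prices: x_1* = 10·12/16 = 7.5, and x_2* = 10.6667.

x_1* = 7.5, x_2* = 10.6667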